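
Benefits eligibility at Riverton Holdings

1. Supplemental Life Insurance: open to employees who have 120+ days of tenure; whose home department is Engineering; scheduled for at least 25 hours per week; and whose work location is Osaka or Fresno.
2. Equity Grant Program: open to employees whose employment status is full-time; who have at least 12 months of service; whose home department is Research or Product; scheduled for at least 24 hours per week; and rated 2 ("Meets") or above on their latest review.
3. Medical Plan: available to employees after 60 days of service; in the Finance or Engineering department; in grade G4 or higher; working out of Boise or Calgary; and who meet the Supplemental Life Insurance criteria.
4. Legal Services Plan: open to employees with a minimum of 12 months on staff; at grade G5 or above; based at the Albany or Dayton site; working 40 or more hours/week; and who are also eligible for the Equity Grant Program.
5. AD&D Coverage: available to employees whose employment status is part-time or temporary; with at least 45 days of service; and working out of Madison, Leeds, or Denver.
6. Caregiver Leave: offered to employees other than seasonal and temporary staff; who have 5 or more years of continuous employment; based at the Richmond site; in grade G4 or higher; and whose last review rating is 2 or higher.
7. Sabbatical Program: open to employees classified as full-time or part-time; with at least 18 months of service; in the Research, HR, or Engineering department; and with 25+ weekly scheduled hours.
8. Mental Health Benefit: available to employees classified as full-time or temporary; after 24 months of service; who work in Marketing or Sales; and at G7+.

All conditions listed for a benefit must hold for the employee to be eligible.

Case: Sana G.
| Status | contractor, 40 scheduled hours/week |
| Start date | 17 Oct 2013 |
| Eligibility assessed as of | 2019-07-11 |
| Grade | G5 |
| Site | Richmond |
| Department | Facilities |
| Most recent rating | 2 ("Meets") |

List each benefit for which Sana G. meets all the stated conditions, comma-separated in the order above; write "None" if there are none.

Caregiver Leave

Service from 17 Oct 2013 to 2019-07-11: 2093 days.
Supplemental Life Insurance — service 2093 days ≥ 120 days ✓; dept Facilities ✗ → not eligible.
Equity Grant Program — status contractor ✗ (requires full-time) → not eligible.
Medical Plan — service 2093 days ≥ 60 days ✓; dept Facilities ✗ → not eligible.
Legal Services Plan — service 2093 days ≥ 12 months (≈360 days) ✓; grade G5 ≥ G5 ✓; site Richmond ✗ (not Albany or Dayton) → not eligible.
AD&D Coverage — status contractor ✗ (requires part-time or temporary) → not eligible.
Caregiver Leave — status contractor ✓ (not excluded); service 2093 days ≥ 5 years (≈1825 days) ✓; site Richmond ✓; grade G5 ≥ G4 ✓; rating 2 ≥ 2 ✓ → eligible.
Sabbatical Program — status contractor ✗ (requires full-time or part-time) → not eligible.
Mental Health Benefit — status contractor ✗ (requires full-time or temporary) → not eligible.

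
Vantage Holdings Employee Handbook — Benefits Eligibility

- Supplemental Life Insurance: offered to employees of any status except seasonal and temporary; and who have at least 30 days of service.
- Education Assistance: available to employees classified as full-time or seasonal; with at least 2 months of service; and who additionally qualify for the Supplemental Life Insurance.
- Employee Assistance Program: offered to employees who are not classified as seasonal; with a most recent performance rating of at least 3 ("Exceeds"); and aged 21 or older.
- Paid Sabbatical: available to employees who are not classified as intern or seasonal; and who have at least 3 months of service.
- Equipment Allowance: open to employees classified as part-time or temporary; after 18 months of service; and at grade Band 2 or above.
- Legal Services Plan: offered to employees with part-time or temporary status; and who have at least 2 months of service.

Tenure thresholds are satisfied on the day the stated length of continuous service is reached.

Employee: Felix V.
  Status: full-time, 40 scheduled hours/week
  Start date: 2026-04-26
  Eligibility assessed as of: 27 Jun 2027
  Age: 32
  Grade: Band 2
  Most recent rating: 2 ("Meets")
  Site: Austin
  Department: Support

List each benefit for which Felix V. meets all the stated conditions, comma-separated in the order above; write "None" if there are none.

Service from 2026-04-26 to 27 Jun 2027: 427 days.
Supplemental Life Insurance — status full-time ✓ (not excluded); service 427 days ≥ 30 days ✓ → eligible.
Education Assistance — status full-time ✓; service 427 days ≥ 2 months (≈60 days) ✓; eligible for Supplemental Life Insurance ✓ → eligible.
Employee Assistance Program — status full-time ✓ (not excluded); rating 2 < 3 ✗ → not eligible.
Paid Sabbatical — status full-time ✓ (not excluded); service 427 days ≥ 3 months (≈90 days) ✓ → eligible.
Equipment Allowance — status full-time ✗ (requires part-time or temporary) → not eligible.
Legal Services Plan — status full-time ✗ (requires part-time or temporary) → not eligible.

Supplemental Life Insurance, Education Assistance, Paid Sabbatical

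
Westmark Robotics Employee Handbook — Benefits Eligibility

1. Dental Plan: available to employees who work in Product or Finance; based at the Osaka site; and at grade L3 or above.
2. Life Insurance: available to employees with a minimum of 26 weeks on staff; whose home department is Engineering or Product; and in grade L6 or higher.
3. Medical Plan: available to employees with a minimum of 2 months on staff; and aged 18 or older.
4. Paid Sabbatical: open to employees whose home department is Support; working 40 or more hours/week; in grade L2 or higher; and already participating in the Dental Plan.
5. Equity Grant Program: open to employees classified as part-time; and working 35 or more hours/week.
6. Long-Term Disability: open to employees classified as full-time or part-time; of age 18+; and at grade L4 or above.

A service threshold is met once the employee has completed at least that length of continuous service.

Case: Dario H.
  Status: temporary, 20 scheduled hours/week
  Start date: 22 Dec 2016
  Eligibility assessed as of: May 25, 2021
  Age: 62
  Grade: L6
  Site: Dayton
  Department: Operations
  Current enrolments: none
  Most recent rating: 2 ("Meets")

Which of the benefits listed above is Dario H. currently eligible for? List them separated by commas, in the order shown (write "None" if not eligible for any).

Service from 22 Dec 2016 to May 25, 2021: 1615 days.
Dental Plan — dept Operations ✗ → not eligible.
Life Insurance — service 1615 days ≥ 26 weeks (≈182 days) ✓; dept Operations ✗ → not eligible.
Medical Plan — service 1615 days ≥ 2 months (≈60 days) ✓; age 62 ≥ 18 ✓ → eligible.
Paid Sabbatical — dept Operations ✗ → not eligible.
Equity Grant Program — status temporary ✗ (requires part-time) → not eligible.
Long-Term Disability — status temporary ✗ (requires full-time or part-time) → not eligible.

Medical Plan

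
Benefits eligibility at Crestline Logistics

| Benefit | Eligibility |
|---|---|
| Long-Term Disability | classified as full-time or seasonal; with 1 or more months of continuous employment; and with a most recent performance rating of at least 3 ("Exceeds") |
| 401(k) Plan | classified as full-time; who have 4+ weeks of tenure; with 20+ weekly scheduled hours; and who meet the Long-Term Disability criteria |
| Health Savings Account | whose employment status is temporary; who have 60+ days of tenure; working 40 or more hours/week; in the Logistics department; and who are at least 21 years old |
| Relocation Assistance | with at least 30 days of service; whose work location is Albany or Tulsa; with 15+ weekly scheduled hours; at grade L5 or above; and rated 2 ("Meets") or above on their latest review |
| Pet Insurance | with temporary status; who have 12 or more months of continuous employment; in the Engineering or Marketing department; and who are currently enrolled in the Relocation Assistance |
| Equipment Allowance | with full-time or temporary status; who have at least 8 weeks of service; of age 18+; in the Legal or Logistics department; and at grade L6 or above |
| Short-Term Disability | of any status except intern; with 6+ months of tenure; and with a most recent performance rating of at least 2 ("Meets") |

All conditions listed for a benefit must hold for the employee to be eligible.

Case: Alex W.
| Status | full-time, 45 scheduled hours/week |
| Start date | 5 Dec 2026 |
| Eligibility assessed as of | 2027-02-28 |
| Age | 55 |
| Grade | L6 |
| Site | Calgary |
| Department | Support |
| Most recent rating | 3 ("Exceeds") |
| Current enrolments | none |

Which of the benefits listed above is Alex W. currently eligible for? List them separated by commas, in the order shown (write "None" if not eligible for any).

Long-Term Disability, 401(k) Plan

Service from 5 Dec 2026 to 2027-02-28: 85 days.
Long-Term Disability — status full-time ✓; service 85 days ≥ 1 month (≈30 days) ✓; rating 3 ≥ 3 ✓ → eligible.
401(k) Plan — status full-time ✓; service 85 days ≥ 4 weeks (≈28 days) ✓; 45 hrs/wk ≥ 20 ✓; eligible for Long-Term Disability ✓ → eligible.
Health Savings Account — status full-time ✗ (requires temporary) → not eligible.
Relocation Assistance — service 85 days ≥ 30 days ✓; site Calgary ✗ (not Albany or Tulsa) → not eligible.
Pet Insurance — status full-time ✗ (requires temporary) → not eligible.
Equipment Allowance — status full-time ✓; service 85 days ≥ 8 weeks (≈56 days) ✓; age 55 ≥ 18 ✓; dept Support ✗ → not eligible.
Short-Term Disability — status full-time ✓ (not excluded); service 85 days < 6 months (≈180 days) ✗ → not eligible.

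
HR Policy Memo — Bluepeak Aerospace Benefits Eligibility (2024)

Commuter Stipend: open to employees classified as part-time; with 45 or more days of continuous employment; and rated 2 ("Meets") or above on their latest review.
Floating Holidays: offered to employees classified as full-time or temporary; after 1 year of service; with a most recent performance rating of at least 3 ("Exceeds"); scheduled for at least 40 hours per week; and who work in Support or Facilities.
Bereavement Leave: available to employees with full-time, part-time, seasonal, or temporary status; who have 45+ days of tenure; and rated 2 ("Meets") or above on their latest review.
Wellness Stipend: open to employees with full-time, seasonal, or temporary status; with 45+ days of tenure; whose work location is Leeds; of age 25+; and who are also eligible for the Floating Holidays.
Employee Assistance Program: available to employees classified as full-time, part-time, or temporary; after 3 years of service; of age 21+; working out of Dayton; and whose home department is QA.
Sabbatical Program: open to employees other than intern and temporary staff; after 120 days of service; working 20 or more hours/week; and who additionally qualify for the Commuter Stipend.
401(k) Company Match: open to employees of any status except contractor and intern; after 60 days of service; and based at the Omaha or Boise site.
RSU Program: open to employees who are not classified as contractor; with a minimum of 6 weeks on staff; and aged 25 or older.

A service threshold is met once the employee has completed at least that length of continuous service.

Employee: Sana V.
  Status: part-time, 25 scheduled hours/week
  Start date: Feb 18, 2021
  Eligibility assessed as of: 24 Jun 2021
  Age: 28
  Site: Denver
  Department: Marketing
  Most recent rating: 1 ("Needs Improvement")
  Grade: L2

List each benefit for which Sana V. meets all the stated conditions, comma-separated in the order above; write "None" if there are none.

RSU Program

Service from Feb 18, 2021 to 24 Jun 2021: 126 days.
Commuter Stipend — status part-time ✓; service 126 days ≥ 45 days ✓; rating 1 < 2 ✗ → not eligible.
Floating Holidays — status part-time ✗ (requires full-time or temporary) → not eligible.
Bereavement Leave — status part-time ✓; service 126 days ≥ 45 days ✓; rating 1 < 2 ✗ → not eligible.
Wellness Stipend — status part-time ✗ (requires full-time, seasonal, or temporary) → not eligible.
Employee Assistance Program — status part-time ✓; service 126 days < 3 years (≈1095 days) ✗ → not eligible.
Sabbatical Program — status part-time ✓ (not excluded); service 126 days ≥ 120 days ✓; 25 hrs/wk ≥ 20 ✓; not eligible for Commuter Stipend ✗ → not eligible.
401(k) Company Match — status part-time ✓ (not excluded); service 126 days ≥ 60 days ✓; site Denver ✗ (not Omaha or Boise) → not eligible.
RSU Program — status part-time ✓ (not excluded); service 126 days ≥ 6 weeks (≈42 days) ✓; age 28 ≥ 25 ✓ → eligible.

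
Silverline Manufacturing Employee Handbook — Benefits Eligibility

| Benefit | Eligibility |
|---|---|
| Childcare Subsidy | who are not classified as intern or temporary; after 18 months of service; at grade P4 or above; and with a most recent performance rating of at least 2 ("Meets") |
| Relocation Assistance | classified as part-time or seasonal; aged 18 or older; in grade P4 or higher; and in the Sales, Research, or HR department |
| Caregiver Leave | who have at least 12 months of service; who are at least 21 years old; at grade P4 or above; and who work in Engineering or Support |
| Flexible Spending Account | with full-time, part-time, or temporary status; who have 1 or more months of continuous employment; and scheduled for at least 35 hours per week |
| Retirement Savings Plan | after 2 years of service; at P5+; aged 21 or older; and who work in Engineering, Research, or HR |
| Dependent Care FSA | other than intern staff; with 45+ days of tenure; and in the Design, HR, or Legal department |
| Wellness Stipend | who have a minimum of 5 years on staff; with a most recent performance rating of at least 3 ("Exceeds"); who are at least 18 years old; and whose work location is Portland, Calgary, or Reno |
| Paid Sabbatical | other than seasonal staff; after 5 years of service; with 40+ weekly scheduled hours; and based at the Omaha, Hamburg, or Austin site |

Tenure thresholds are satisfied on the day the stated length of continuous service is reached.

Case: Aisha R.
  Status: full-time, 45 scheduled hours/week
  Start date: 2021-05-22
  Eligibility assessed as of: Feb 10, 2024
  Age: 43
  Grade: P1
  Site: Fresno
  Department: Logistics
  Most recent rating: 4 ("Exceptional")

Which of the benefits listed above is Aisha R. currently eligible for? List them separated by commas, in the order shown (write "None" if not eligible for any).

Flexible Spending Account

Service from 2021-05-22 to Feb 10, 2024: 994 days.
Childcare Subsidy — status full-time ✓ (not excluded); service 994 days ≥ 18 months (≈540 days) ✓; grade P1 < P4 ✗ → not eligible.
Relocation Assistance — status full-time ✗ (requires part-time or seasonal) → not eligible.
Caregiver Leave — service 994 days ≥ 12 months (≈360 days) ✓; age 43 ≥ 21 ✓; grade P1 < P4 ✗ → not eligible.
Flexible Spending Account — status full-time ✓; service 994 days ≥ 1 month (≈30 days) ✓; 45 hrs/wk ≥ 35 ✓ → eligible.
Retirement Savings Plan — service 994 days ≥ 2 years (≈730 days) ✓; grade P1 < P5 ✗ → not eligible.
Dependent Care FSA — status full-time ✓ (not excluded); service 994 days ≥ 45 days ✓; dept Logistics ✗ → not eligible.
Wellness Stipend — service 994 days < 5 years (≈1825 days) ✗ → not eligible.
Paid Sabbatical — status full-time ✓ (not excluded); service 994 days < 5 years (≈1825 days) ✗ → not eligible.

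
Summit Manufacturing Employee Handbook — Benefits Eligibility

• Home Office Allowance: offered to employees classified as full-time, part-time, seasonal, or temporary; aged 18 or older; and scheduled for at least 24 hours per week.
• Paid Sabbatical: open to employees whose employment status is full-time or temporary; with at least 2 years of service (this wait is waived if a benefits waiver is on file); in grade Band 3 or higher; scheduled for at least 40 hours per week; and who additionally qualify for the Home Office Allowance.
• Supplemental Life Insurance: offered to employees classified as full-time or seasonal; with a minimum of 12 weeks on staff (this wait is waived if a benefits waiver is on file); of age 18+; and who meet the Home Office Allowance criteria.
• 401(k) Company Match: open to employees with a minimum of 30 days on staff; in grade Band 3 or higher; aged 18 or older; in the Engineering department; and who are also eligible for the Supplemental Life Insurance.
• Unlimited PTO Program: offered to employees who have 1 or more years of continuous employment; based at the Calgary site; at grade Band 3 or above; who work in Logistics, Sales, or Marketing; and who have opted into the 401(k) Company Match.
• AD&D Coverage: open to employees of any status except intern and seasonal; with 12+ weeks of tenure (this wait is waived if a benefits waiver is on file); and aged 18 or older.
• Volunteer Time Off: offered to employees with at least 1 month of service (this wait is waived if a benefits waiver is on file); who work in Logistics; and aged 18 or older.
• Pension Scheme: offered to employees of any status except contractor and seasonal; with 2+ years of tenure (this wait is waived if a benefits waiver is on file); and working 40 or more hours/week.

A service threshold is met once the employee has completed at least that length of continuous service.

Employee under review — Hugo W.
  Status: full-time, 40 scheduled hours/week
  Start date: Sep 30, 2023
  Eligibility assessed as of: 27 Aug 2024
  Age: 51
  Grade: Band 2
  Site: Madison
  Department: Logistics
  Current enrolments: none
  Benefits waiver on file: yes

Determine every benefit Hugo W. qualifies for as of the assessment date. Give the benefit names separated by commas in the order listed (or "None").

Service from Sep 30, 2023 to 27 Aug 2024: 332 days.
Home Office Allowance — status full-time ✓; age 51 ≥ 18 ✓; 40 hrs/wk ≥ 24 ✓ → eligible.
Paid Sabbatical — status full-time ✓; benefits waiver on file ✓; grade Band 2 < Band 3 ✗ → not eligible.
Supplemental Life Insurance — status full-time ✓; benefits waiver on file ✓; age 51 ≥ 18 ✓; eligible for Home Office Allowance ✓ → eligible.
401(k) Company Match — service 332 days ≥ 30 days ✓; grade Band 2 < Band 3 ✗ → not eligible.
Unlimited PTO Program — service 332 days < 1 year (≈365 days) ✗ → not eligible.
AD&D Coverage — status full-time ✓ (not excluded); benefits waiver on file ✓; age 51 ≥ 18 ✓ → eligible.
Volunteer Time Off — benefits waiver on file ✓; dept Logistics ✓; age 51 ≥ 18 ✓ → eligible.
Pension Scheme — status full-time ✓ (not excluded); benefits waiver on file ✓; 40 hrs/wk ≥ 40 ✓ → eligible.

Home Office Allowance, Supplemental Life Insurance, AD&D Coverage, Volunteer Time Off, Pension Scheme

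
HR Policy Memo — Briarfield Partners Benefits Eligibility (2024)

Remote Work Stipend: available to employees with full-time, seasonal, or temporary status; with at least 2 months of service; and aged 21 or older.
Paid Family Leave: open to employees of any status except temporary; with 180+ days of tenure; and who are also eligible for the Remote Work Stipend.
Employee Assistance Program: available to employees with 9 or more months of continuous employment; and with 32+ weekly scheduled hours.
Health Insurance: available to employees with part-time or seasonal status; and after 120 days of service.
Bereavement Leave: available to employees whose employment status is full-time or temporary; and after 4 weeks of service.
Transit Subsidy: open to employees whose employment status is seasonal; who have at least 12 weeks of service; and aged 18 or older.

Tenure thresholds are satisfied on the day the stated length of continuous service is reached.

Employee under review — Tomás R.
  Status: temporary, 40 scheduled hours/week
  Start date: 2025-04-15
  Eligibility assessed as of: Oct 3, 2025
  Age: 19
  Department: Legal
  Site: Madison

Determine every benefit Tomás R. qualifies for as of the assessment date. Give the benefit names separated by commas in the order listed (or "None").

Service from 2025-04-15 to Oct 3, 2025: 171 days.
Remote Work Stipend — status temporary ✓; service 171 days ≥ 2 months (≈60 days) ✓; age 19 < 21 ✗ → not eligible.
Paid Family Leave — status temporary ✗ (excluded) → not eligible.
Employee Assistance Program — service 171 days < 9 months (≈270 days) ✗ → not eligible.
Health Insurance — status temporary ✗ (requires part-time or seasonal) → not eligible.
Bereavement Leave — status temporary ✓; service 171 days ≥ 4 weeks (≈28 days) ✓ → eligible.
Transit Subsidy — status temporary ✗ (requires seasonal) → not eligible.

Bereavement Leave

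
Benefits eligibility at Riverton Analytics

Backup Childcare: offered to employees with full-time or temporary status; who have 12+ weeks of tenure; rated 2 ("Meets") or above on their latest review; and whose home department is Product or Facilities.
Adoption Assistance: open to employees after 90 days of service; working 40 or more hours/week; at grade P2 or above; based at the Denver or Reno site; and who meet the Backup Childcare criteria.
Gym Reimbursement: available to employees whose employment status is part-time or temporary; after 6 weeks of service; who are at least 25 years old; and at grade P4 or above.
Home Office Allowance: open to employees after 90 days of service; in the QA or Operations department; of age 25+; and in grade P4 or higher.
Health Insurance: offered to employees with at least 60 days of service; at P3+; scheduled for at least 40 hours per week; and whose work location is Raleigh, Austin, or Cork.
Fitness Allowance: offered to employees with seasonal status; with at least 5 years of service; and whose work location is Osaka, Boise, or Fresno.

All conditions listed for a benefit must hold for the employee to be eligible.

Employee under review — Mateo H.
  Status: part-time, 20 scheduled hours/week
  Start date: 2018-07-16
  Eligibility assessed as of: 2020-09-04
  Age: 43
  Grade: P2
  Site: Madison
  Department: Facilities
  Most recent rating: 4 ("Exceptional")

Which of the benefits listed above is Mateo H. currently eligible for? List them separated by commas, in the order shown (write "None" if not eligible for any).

Service from 2018-07-16 to 2020-09-04: 781 days.
Backup Childcare — status part-time ✗ (requires full-time or temporary) → not eligible.
Adoption Assistance — service 781 days ≥ 90 days ✓; 20 hrs/wk < 40 ✗ → not eligible.
Gym Reimbursement — status part-time ✓; service 781 days ≥ 6 weeks (≈42 days) ✓; age 43 ≥ 25 ✓; grade P2 < P4 ✗ → not eligible.
Home Office Allowance — service 781 days ≥ 90 days ✓; dept Facilities ✗ → not eligible.
Health Insurance — service 781 days ≥ 60 days ✓; grade P2 < P3 ✗ → not eligible.
Fitness Allowance — status part-time ✗ (requires seasonal) → not eligible.

None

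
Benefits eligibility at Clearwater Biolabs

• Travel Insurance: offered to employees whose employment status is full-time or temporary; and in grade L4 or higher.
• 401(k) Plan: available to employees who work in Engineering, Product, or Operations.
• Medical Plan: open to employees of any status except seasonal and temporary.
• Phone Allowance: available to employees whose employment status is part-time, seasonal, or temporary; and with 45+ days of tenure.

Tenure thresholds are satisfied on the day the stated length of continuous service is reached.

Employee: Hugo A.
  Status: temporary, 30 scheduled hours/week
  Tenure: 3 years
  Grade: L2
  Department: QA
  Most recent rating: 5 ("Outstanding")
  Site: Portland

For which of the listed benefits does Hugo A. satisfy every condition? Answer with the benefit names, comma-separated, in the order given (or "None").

Phone Allowance

Travel Insurance — status temporary ✓; grade L2 < L4 ✗ → not eligible.
401(k) Plan — dept QA ✗ → not eligible.
Medical Plan — status temporary ✗ (excluded) → not eligible.
Phone Allowance — status temporary ✓; service 3 years ≥ 45 days ✓ → eligible.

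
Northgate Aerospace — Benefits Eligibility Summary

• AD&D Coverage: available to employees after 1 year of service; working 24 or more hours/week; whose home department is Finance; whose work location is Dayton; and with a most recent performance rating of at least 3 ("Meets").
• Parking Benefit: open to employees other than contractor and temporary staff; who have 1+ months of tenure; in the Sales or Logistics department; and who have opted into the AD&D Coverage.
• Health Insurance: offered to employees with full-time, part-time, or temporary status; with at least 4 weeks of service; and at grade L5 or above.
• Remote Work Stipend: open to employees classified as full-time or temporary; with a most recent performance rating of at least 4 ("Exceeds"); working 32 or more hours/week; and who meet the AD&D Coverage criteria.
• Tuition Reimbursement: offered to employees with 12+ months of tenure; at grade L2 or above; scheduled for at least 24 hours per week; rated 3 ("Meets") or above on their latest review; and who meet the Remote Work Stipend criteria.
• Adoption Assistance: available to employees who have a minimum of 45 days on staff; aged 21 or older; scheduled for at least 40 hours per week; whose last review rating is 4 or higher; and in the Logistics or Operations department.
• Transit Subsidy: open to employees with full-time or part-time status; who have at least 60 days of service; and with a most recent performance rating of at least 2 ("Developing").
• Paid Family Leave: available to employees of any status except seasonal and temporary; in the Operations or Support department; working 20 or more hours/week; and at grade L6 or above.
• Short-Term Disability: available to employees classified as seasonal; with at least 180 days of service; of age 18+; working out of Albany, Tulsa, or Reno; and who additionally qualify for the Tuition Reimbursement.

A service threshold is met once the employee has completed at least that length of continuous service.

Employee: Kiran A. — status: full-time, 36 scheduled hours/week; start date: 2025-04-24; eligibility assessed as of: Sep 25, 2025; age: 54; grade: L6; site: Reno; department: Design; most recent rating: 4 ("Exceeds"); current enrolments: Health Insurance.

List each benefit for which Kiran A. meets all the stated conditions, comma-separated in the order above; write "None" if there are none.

Service from 2025-04-24 to Sep 25, 2025: 154 days.
AD&D Coverage — service 154 days < 1 year (≈365 days) ✗ → not eligible.
Parking Benefit — status full-time ✓ (not excluded); service 154 days ≥ 1 month (≈30 days) ✓; dept Design ✗ → not eligible.
Health Insurance — status full-time ✓; service 154 days ≥ 4 weeks (≈28 days) ✓; grade L6 ≥ L5 ✓ → eligible.
Remote Work Stipend — status full-time ✓; rating 4 ≥ 4 ✓; 36 hrs/wk ≥ 32 ✓; not eligible for AD&D Coverage ✗ → not eligible.
Tuition Reimbursement — service 154 days < 12 months (≈360 days) ✗ → not eligible.
Adoption Assistance — service 154 days ≥ 45 days ✓; age 54 ≥ 21 ✓; 36 hrs/wk < 40 ✗ → not eligible.
Transit Subsidy — status full-time ✓; service 154 days ≥ 60 days ✓; rating 4 ≥ 2 ✓ → eligible.
Paid Family Leave — status full-time ✓ (not excluded); dept Design ✗ → not eligible.
Short-Term Disability — status full-time ✗ (requires seasonal) → not eligible.

Health Insurance, Transit Subsidy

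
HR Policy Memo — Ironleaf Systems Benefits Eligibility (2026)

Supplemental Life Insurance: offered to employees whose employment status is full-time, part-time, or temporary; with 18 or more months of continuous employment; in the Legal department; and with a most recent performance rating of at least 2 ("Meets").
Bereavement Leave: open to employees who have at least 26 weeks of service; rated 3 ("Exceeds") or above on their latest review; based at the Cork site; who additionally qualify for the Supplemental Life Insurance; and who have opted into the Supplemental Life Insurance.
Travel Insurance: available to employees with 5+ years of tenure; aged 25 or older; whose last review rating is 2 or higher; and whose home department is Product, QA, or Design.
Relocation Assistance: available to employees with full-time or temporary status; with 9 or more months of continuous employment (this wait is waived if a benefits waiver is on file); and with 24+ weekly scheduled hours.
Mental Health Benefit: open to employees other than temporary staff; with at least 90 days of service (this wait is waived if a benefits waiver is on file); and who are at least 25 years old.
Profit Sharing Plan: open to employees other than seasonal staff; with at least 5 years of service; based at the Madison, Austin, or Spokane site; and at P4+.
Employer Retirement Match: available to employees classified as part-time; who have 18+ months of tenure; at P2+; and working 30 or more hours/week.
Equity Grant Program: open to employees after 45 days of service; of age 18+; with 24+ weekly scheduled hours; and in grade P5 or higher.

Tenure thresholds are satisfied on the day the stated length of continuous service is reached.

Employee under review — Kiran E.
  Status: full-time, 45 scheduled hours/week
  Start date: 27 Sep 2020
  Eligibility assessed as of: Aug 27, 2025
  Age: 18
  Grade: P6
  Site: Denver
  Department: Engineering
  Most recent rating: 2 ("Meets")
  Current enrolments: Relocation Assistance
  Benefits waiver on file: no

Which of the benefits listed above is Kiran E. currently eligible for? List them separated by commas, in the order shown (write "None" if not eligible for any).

Relocation Assistance, Equity Grant Program

Service from 27 Sep 2020 to Aug 27, 2025: 1795 days.
Supplemental Life Insurance — status full-time ✓; service 1795 days ≥ 18 months (≈540 days) ✓; dept Engineering ✗ → not eligible.
Bereavement Leave — service 1795 days ≥ 26 weeks (≈182 days) ✓; rating 2 < 3 ✗ → not eligible.
Travel Insurance — service 1795 days < 5 years (≈1825 days) ✗ → not eligible.
Relocation Assistance — status full-time ✓; no waiver, service 1795 days ≥ 9 months (≈270 days) ✓; 45 hrs/wk ≥ 24 ✓ → eligible.
Mental Health Benefit — status full-time ✓ (not excluded); no waiver, service 1795 days ≥ 90 days ✓; age 18 < 25 ✗ → not eligible.
Profit Sharing Plan — status full-time ✓ (not excluded); service 1795 days < 5 years (≈1825 days) ✗ → not eligible.
Employer Retirement Match — status full-time ✗ (requires part-time) → not eligible.
Equity Grant Program — service 1795 days ≥ 45 days ✓; age 18 ≥ 18 ✓; 45 hrs/wk ≥ 24 ✓; grade P6 ≥ P5 ✓ → eligible.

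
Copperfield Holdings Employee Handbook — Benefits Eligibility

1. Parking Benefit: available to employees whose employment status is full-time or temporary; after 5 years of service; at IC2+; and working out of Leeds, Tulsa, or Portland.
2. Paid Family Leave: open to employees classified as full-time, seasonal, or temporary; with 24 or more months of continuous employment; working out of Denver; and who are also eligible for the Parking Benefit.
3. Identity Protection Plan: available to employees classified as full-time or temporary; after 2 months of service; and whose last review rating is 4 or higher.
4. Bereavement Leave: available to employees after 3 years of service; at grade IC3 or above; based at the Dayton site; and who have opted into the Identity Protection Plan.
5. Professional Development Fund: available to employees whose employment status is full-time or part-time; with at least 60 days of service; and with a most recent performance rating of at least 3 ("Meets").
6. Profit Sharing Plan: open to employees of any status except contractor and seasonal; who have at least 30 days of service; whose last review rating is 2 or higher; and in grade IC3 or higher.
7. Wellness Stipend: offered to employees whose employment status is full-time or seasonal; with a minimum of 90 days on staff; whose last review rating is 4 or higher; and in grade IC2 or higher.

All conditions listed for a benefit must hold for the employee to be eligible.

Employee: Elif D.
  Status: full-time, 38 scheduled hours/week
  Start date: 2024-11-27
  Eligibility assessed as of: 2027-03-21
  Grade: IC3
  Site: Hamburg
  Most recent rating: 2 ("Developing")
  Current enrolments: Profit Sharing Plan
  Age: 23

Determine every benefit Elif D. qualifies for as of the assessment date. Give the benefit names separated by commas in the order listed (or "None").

Service from 2024-11-27 to 2027-03-21: 844 days.
Parking Benefit — status full-time ✓; service 844 days < 5 years (≈1825 days) ✗ → not eligible.
Paid Family Leave — status full-time ✓; service 844 days ≥ 24 months (≈720 days) ✓; site Hamburg ✗ (not Denver) → not eligible.
Identity Protection Plan — status full-time ✓; service 844 days ≥ 2 months (≈60 days) ✓; rating 2 < 4 ✗ → not eligible.
Bereavement Leave — service 844 days < 3 years (≈1095 days) ✗ → not eligible.
Professional Development Fund — status full-time ✓; service 844 days ≥ 60 days ✓; rating 2 < 3 ✗ → not eligible.
Profit Sharing Plan — status full-time ✓ (not excluded); service 844 days ≥ 30 days ✓; rating 2 ≥ 2 ✓; grade IC3 ≥ IC3 ✓ → eligible.
Wellness Stipend — status full-time ✓; service 844 days ≥ 90 days ✓; rating 2 < 4 ✗ → not eligible.

Profit Sharing Plan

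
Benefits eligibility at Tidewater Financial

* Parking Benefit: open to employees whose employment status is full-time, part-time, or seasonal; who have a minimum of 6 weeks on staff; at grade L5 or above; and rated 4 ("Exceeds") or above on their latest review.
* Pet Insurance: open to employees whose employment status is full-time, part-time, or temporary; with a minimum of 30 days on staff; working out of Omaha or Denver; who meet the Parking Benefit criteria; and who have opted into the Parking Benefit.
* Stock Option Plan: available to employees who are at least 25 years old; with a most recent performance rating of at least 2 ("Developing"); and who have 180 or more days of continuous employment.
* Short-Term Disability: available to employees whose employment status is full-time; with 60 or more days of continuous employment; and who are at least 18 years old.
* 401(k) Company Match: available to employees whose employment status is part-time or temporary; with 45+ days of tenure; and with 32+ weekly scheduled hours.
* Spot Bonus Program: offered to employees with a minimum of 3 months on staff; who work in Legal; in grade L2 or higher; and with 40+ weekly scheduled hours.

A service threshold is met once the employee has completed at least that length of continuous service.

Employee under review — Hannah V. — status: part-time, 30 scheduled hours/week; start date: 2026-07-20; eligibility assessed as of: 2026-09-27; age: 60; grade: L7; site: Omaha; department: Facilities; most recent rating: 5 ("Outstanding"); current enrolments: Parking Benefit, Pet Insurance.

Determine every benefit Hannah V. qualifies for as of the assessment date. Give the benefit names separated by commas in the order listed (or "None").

Parking Benefit, Pet Insurance

Service from 2026-07-20 to 2026-09-27: 69 days.
Parking Benefit — status part-time ✓; service 69 days ≥ 6 weeks (≈42 days) ✓; grade L7 ≥ L5 ✓; rating 5 ≥ 4 ✓ → eligible.
Pet Insurance — status part-time ✓; service 69 days ≥ 30 days ✓; site Omaha ✓; eligible for Parking Benefit ✓; enrolled in Parking Benefit ✓ → eligible.
Stock Option Plan — age 60 ≥ 25 ✓; rating 5 ≥ 2 ✓; service 69 days < 180 days ✗ → not eligible.
Short-Term Disability — status part-time ✗ (requires full-time) → not eligible.
401(k) Company Match — status part-time ✓; service 69 days ≥ 45 days ✓; 30 hrs/wk < 32 ✗ → not eligible.
Spot Bonus Program — service 69 days < 3 months (≈90 days) ✗ → not eligible.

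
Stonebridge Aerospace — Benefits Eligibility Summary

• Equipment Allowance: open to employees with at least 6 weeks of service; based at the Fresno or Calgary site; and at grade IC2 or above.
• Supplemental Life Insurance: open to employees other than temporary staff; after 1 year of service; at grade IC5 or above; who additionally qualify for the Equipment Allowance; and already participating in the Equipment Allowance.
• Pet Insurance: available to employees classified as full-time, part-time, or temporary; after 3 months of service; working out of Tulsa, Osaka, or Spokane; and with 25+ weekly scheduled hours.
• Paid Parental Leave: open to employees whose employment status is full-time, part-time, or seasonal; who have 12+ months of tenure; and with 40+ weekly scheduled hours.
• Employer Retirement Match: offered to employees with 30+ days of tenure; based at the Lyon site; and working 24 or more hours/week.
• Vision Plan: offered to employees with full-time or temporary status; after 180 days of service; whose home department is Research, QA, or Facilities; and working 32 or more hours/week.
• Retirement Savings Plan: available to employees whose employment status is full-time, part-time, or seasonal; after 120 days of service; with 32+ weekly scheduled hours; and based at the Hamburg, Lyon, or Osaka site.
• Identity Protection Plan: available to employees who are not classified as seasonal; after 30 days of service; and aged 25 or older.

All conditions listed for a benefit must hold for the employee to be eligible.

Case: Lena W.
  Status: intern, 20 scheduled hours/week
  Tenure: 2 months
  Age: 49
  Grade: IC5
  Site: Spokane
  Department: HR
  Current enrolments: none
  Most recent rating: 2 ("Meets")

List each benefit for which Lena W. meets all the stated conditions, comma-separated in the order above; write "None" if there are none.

Identity Protection Plan

Equipment Allowance — service 2 months ≥ 6 weeks (≈42 days) ✓; site Spokane ✗ (not Fresno or Calgary) → not eligible.
Supplemental Life Insurance — status intern ✓ (not excluded); service 2 months < 1 year (≈365 days) ✗ → not eligible.
Pet Insurance — status intern ✗ (requires full-time, part-time, or temporary) → not eligible.
Paid Parental Leave — status intern ✗ (requires full-time, part-time, or seasonal) → not eligible.
Employer Retirement Match — service 2 months ≥ 30 days ✓; site Spokane ✗ (not Lyon) → not eligible.
Vision Plan — status intern ✗ (requires full-time or temporary) → not eligible.
Retirement Savings Plan — status intern ✗ (requires full-time, part-time, or seasonal) → not eligible.
Identity Protection Plan — status intern ✓ (not excluded); service 2 months ≥ 30 days ✓; age 49 ≥ 25 ✓ → eligible.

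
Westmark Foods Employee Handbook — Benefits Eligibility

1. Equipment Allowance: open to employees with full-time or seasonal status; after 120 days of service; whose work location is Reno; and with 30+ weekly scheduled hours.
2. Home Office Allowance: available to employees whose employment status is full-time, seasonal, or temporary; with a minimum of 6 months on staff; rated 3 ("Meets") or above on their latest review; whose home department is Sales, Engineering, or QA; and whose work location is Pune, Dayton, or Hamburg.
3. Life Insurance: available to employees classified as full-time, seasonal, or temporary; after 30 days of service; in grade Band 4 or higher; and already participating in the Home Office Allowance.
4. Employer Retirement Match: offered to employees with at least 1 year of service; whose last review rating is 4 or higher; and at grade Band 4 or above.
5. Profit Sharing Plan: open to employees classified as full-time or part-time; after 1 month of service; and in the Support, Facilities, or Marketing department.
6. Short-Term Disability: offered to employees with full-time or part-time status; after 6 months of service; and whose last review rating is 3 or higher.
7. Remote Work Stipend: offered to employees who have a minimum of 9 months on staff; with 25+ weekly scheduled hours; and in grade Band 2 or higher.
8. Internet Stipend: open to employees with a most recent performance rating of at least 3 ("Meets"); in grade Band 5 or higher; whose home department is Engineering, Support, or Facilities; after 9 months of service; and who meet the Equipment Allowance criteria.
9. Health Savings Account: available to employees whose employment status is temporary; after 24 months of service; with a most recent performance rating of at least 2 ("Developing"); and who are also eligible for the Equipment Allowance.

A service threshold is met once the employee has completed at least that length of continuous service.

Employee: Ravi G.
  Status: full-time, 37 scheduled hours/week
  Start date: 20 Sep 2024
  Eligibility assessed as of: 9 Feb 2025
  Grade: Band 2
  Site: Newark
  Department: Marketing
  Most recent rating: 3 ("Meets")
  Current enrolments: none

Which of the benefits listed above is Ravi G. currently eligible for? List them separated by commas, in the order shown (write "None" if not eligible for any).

Service from 20 Sep 2024 to 9 Feb 2025: 142 days.
Equipment Allowance — status full-time ✓; service 142 days ≥ 120 days ✓; site Newark ✗ (not Reno) → not eligible.
Home Office Allowance — status full-time ✓; service 142 days < 6 months (≈180 days) ✗ → not eligible.
Life Insurance — status full-time ✓; service 142 days ≥ 30 days ✓; grade Band 2 < Band 4 ✗ → not eligible.
Employer Retirement Match — service 142 days < 1 year (≈365 days) ✗ → not eligible.
Profit Sharing Plan — status full-time ✓; service 142 days ≥ 1 month (≈30 days) ✓; dept Marketing ✓ → eligible.
Short-Term Disability — status full-time ✓; service 142 days < 6 months (≈180 days) ✗ → not eligible.
Remote Work Stipend — service 142 days < 9 months (≈270 days) ✗ → not eligible.
Internet Stipend — rating 3 ≥ 3 ✓; grade Band 2 < Band 5 ✗ → not eligible.
Health Savings Account — status full-time ✗ (requires temporary) → not eligible.

Profit Sharing Plan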